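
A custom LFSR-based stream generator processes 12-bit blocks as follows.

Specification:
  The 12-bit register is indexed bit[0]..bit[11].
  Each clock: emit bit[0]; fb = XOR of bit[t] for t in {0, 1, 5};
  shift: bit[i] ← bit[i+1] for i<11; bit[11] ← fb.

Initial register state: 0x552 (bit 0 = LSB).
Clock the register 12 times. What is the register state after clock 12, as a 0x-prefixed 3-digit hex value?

reg_0 = 0x552
clock 1: out=0, reg = 0xAA9
clock 2: out=1, reg = 0x554
clock 3: out=0, reg = 0x2AA
clock 4: out=0, reg = 0x155
clock 5: out=1, reg = 0x8AA
clock 6: out=0, reg = 0x455
clock 7: out=1, reg = 0xA2A
clock 8: out=0, reg = 0x515
clock 9: out=1, reg = 0xA8A
clock 10: out=0, reg = 0xD45
clock 11: out=1, reg = 0xEA2
clock 12: out=0, reg = 0x751

0x751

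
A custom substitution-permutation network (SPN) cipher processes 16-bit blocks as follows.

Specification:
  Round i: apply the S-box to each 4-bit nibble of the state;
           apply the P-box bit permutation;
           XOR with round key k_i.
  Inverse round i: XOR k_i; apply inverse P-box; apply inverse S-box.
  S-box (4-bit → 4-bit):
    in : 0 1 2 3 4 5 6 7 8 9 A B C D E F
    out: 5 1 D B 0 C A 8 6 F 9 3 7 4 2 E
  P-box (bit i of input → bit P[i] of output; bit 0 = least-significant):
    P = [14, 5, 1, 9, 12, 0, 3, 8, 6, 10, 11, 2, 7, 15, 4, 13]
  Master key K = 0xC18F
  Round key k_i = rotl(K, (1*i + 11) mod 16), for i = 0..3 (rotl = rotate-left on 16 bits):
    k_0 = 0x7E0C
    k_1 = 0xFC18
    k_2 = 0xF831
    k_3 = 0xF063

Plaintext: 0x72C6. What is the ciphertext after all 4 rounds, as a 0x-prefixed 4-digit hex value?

s_0 = plaintext = 0x72C6
s_1 = Round(s_0, k_0) = 0x4461
s_2 = Round(s_1, k_1) = 0xBD19
s_3 = Round(s_2, k_2) = 0x2293
s_4 = Round(s_3, k_3) = 0x8B9E

0x8B9E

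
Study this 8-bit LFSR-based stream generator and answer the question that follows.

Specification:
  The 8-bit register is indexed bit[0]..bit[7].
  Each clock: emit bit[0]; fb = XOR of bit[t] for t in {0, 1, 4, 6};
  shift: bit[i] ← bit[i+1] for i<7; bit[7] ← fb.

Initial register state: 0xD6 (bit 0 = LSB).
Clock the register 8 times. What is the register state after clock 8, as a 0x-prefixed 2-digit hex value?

reg_0 = 0xD6
clock 1: out=0, reg = 0xEB
clock 2: out=1, reg = 0xF5
clock 3: out=1, reg = 0xFA
clock 4: out=0, reg = 0xFD
clock 5: out=1, reg = 0xFE
clock 6: out=0, reg = 0xFF
clock 7: out=1, reg = 0x7F
clock 8: out=1, reg = 0x3F

0x3F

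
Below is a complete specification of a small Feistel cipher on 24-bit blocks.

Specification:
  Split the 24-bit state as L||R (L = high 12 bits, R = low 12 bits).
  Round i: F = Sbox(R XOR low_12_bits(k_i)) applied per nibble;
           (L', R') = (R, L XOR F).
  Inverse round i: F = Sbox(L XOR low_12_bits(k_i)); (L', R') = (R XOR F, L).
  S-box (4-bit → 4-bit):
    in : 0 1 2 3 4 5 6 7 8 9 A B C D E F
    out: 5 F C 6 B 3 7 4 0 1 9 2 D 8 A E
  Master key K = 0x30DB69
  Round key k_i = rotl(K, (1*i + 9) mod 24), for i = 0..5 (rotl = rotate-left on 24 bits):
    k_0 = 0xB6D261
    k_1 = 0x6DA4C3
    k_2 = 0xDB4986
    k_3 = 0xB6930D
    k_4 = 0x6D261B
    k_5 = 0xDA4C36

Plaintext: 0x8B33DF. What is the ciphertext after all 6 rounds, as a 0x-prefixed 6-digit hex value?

0x6D0DEE

s_0 = plaintext = 0x8B33DF
s_1 = Round(s_0, k_0) = 0x3DF799
s_2 = Round(s_1, k_1) = 0x7995E6
s_3 = Round(s_2, k_2) = 0x5E6AEC
s_4 = Round(s_3, k_3) = 0xAEC449
s_5 = Round(s_4, k_4) = 0x4496D0
s_6 = Round(s_5, k_5) = 0x6D0DEE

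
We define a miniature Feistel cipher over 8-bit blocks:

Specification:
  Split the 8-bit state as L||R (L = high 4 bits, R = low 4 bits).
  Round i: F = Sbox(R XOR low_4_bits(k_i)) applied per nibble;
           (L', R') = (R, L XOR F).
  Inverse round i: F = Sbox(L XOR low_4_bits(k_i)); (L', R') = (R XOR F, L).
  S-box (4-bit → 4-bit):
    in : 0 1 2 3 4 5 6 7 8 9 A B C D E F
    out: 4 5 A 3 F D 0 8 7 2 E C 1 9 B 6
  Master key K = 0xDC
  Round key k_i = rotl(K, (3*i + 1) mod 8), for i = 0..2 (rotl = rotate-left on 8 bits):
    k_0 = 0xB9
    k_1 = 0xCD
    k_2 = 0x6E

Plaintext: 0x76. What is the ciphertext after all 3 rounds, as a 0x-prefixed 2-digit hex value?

0x73

s_0 = plaintext = 0x76
s_1 = Round(s_0, k_0) = 0x61
s_2 = Round(s_1, k_1) = 0x17
s_3 = Round(s_2, k_2) = 0x73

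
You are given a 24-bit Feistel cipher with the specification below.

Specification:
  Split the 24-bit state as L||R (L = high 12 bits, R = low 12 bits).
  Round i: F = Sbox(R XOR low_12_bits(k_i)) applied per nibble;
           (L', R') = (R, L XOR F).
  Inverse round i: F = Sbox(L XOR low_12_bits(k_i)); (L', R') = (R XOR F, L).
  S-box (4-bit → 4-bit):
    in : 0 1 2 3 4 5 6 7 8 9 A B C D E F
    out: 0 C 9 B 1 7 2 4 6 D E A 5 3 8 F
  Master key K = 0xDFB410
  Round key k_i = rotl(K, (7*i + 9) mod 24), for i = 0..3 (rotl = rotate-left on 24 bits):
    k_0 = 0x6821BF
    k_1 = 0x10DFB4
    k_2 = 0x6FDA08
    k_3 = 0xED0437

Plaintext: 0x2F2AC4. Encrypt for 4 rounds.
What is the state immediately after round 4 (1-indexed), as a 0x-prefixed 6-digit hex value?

0x9E5DF8

s_0 = plaintext = 0x2F2AC4
s_1 = Round(s_0, k_0) = 0xAC48B8
s_2 = Round(s_1, k_1) = 0x8B8EC1
s_3 = Round(s_2, k_2) = 0xEC19E5
s_4 = Round(s_3, k_3) = 0x9E5DF8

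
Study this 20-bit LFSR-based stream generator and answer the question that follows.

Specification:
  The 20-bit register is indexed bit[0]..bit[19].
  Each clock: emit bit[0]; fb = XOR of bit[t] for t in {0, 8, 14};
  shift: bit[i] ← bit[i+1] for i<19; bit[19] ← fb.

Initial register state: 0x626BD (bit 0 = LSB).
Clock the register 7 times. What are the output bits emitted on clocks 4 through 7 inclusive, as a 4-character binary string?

reg_0 = 0x626BD
clock 1: out=1, reg = 0xB135E
clock 2: out=0, reg = 0xD89AF
clock 3: out=1, reg = 0x6C4D7
clock 4: out=1, reg = 0x3626B
clock 5: out=1, reg = 0x1B135
clock 6: out=1, reg = 0x0D89A
clock 7: out=0, reg = 0x86C4D

1110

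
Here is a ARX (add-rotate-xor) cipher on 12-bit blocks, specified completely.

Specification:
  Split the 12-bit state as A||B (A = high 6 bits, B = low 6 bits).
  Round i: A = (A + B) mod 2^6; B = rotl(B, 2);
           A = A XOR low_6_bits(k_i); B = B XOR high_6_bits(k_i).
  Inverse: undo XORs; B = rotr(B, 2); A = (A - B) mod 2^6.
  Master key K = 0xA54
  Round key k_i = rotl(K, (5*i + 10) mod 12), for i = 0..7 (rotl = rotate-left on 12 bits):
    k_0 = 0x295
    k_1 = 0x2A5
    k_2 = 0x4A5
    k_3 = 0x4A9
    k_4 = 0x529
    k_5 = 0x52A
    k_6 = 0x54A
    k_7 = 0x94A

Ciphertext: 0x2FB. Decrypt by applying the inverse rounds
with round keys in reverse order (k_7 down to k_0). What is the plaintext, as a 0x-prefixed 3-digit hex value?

0xED5

s_0 = ciphertext = 0x2FB
s_1 = InvRound(s_0, k_7) = 0x6A7
s_2 = InvRound(s_1, k_6) = 0x92C
s_3 = InvRound(s_2, k_5) = 0x00E
s_4 = InvRound(s_3, k_4) = 0x0E6
s_5 = InvRound(s_4, k_3) = 0x74D
s_6 = InvRound(s_5, k_2) = 0x077
s_7 = InvRound(s_6, k_1) = 0x15F
s_8 = InvRound(s_7, k_0) = 0xED5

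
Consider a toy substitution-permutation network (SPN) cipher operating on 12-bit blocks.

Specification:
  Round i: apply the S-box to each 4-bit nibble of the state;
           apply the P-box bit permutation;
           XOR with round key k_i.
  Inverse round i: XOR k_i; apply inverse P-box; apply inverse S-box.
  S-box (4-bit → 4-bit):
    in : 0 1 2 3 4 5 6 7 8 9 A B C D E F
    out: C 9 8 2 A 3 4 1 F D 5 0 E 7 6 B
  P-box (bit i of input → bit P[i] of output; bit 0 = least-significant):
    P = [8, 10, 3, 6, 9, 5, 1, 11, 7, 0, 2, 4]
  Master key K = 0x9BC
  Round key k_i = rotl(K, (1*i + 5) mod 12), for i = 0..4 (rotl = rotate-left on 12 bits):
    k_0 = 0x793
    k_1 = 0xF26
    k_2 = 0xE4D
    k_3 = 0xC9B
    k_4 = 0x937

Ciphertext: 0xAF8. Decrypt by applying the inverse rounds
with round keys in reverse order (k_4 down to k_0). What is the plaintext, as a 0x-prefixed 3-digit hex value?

0xF62

s_0 = ciphertext = 0xAF8
s_1 = InvRound(s_0, k_4) = 0xDA9
s_2 = InvRound(s_1, k_3) = 0x2E7
s_3 = InvRound(s_2, k_2) = 0x7CE
s_4 = InvRound(s_3, k_1) = 0x740
s_5 = InvRound(s_4, k_0) = 0xF62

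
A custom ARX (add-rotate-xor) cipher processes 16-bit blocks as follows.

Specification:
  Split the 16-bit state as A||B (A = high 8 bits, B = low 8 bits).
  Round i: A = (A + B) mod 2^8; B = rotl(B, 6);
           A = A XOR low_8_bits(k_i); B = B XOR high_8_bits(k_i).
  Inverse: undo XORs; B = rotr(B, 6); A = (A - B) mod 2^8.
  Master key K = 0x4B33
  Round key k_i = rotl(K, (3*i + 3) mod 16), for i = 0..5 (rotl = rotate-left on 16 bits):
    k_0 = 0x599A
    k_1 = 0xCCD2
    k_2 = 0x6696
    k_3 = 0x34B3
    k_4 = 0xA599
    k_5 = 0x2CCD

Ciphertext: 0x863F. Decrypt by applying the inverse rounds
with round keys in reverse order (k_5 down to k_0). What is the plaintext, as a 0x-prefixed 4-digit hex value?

s_0 = ciphertext = 0x863F
s_1 = InvRound(s_0, k_5) = 0xFF4C
s_2 = InvRound(s_1, k_4) = 0xBFA7
s_3 = InvRound(s_2, k_3) = 0xBE4E
s_4 = InvRound(s_3, k_2) = 0x88A0
s_5 = InvRound(s_4, k_1) = 0xA9B1
s_6 = InvRound(s_5, k_0) = 0x90A3

0x90A3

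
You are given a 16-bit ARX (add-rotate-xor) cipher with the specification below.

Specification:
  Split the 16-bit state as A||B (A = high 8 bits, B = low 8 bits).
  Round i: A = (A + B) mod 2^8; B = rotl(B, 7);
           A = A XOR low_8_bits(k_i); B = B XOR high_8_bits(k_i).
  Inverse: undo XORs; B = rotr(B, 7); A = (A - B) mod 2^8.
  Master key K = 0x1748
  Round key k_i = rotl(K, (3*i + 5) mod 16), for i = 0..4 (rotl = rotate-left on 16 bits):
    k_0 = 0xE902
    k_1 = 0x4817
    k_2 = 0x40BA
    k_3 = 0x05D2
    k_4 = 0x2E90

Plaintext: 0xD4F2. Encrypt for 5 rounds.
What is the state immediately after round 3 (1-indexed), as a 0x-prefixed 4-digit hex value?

0xF940

s_0 = plaintext = 0xD4F2
s_1 = Round(s_0, k_0) = 0xC490
s_2 = Round(s_1, k_1) = 0x4300
s_3 = Round(s_2, k_2) = 0xF940
s_4 = Round(s_3, k_3) = 0xEB25
s_5 = Round(s_4, k_4) = 0x80BC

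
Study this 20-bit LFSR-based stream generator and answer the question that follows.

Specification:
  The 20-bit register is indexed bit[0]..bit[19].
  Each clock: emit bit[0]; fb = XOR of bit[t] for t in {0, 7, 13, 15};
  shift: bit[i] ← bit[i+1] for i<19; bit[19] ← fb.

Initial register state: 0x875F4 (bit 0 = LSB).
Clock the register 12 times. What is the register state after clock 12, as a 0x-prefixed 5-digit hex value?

reg_0 = 0x875F4
clock 1: out=0, reg = 0x43AFA
clock 2: out=0, reg = 0x21D7D
clock 3: out=1, reg = 0x90EBE
clock 4: out=0, reg = 0xC875F
clock 5: out=1, reg = 0x643AF
clock 6: out=1, reg = 0x321D7
clock 7: out=1, reg = 0x990EB
clock 8: out=1, reg = 0xCC875
clock 9: out=1, reg = 0x6643A
clock 10: out=0, reg = 0xB321D
clock 11: out=1, reg = 0x5990E
clock 12: out=0, reg = 0xACC87

0xACC87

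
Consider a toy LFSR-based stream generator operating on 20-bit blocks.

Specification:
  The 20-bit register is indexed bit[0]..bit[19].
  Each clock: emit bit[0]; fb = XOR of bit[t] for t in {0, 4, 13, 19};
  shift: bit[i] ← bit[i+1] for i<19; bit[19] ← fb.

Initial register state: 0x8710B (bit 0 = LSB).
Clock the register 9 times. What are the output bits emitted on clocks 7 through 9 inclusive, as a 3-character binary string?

reg_0 = 0x8710B
clock 1: out=1, reg = 0xC3885
clock 2: out=1, reg = 0xE1C42
clock 3: out=0, reg = 0xF0E21
clock 4: out=1, reg = 0x78710
clock 5: out=0, reg = 0xBC388
clock 6: out=0, reg = 0xDE1C4
clock 7: out=0, reg = 0x6F0E2
clock 8: out=0, reg = 0xB7871
clock 9: out=1, reg = 0x5BC38

001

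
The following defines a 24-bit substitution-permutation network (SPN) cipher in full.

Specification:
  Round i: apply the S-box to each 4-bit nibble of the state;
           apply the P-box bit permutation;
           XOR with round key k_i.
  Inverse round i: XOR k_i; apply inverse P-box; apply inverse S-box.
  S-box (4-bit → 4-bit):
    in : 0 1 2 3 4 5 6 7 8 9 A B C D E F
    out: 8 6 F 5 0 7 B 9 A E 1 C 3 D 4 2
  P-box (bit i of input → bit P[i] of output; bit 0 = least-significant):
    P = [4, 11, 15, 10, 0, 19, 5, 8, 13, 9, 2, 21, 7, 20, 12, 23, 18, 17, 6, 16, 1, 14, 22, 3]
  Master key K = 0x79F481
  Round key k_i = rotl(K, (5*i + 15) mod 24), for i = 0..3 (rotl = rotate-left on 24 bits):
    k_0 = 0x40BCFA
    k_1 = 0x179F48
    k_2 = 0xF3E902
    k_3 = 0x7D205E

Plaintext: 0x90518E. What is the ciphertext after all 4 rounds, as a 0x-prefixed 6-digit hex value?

0x3C749D

s_0 = plaintext = 0x90518E
s_1 = Round(s_0, k_0) = 0x196F76
s_2 = Round(s_1, k_1) = 0xC4D099
s_3 = Round(s_2, k_2) = 0x5B34A0
s_4 = Round(s_3, k_3) = 0x3C749D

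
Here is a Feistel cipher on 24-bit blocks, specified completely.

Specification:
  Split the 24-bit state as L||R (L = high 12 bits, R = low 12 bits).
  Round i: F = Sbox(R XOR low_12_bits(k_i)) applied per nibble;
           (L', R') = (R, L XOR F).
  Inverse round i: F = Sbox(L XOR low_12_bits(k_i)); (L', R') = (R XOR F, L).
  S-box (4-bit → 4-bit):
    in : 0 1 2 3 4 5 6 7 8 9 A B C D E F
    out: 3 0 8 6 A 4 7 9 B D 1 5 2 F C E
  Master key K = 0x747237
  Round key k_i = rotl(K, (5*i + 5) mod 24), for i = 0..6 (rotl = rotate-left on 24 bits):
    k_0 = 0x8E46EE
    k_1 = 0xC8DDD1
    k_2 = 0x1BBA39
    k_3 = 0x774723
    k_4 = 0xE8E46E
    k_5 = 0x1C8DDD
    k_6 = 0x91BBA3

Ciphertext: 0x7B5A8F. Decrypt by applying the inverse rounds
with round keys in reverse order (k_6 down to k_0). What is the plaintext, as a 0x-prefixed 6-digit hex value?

0xD0A741

s_0 = ciphertext = 0x7B5A8F
s_1 = InvRound(s_0, k_6) = 0x8887B5
s_2 = InvRound(s_1, k_5) = 0x3F1888
s_3 = InvRound(s_2, k_4) = 0x1563F1
s_4 = InvRound(s_3, k_3) = 0x465156
s_5 = InvRound(s_4, k_2) = 0xD14465
s_6 = InvRound(s_5, k_1) = 0x741D14
s_7 = InvRound(s_6, k_0) = 0xD0A741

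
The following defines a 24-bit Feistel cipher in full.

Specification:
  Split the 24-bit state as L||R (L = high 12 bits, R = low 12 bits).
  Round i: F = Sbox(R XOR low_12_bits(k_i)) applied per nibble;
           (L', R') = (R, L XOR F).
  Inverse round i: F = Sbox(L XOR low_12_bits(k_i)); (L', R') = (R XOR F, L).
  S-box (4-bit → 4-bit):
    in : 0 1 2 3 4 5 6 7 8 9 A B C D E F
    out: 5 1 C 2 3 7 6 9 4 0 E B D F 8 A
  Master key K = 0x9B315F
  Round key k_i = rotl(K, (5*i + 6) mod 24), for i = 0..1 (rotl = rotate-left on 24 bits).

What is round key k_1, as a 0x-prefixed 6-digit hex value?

0x8AFCD9

K = 0x9B315F
k_0 = rotl(K, (5*0+6) mod 24) = rotl(K, 6) = 0xCC57E6
k_1 = rotl(K, (5*1+6) mod 24) = rotl(K, 11) = 0x8AFCD9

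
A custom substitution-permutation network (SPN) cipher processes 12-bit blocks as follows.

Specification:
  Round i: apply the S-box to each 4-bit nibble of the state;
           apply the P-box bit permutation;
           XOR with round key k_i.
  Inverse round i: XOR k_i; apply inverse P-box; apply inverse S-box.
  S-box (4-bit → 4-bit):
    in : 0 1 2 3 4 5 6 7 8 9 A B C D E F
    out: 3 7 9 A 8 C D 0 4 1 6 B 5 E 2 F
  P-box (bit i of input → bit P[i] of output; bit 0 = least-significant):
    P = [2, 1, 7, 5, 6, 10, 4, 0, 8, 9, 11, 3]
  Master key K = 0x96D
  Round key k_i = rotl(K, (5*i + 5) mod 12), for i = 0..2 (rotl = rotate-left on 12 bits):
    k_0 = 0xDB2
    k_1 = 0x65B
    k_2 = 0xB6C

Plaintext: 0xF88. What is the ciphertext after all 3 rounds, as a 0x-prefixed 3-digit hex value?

0x022

s_0 = plaintext = 0xF88
s_1 = Round(s_0, k_0) = 0x62A
s_2 = Round(s_1, k_1) = 0xF90
s_3 = Round(s_2, k_2) = 0x022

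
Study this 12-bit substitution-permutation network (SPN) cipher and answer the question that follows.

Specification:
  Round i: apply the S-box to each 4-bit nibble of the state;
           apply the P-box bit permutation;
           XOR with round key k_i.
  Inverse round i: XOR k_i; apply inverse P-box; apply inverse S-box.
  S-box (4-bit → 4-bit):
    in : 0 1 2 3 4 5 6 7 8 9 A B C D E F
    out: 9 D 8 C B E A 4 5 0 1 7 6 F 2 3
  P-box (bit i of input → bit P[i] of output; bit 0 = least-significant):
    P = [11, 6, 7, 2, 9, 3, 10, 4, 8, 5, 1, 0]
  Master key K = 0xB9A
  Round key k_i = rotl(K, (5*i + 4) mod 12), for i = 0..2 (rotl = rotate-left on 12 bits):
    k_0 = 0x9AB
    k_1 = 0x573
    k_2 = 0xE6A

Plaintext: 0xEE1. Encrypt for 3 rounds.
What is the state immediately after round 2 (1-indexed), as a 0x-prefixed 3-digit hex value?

s_0 = plaintext = 0xEE1
s_1 = Round(s_0, k_0) = 0x107
s_2 = Round(s_1, k_1) = 0x6E0
s_3 = Round(s_2, k_2) = 0x647

0x6E0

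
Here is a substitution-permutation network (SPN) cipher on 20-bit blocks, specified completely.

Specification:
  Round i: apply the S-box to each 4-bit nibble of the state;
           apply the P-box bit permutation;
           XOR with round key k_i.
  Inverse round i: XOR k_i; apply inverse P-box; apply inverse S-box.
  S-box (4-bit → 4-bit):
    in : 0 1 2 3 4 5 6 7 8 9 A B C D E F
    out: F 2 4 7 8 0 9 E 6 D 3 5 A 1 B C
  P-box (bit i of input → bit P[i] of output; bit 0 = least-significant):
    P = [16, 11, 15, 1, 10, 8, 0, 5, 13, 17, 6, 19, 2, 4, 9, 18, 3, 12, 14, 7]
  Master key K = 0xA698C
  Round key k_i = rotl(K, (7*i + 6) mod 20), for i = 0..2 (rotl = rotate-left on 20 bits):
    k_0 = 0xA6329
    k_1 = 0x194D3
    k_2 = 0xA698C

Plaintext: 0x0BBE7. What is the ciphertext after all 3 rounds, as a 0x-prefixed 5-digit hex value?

s_0 = plaintext = 0x0BBE7
s_1 = Round(s_0, k_0) = 0xA9CC7
s_2 = Round(s_1, k_1) = 0xF0FFD
s_3 = Round(s_2, k_2) = 0x72B79

0x72B79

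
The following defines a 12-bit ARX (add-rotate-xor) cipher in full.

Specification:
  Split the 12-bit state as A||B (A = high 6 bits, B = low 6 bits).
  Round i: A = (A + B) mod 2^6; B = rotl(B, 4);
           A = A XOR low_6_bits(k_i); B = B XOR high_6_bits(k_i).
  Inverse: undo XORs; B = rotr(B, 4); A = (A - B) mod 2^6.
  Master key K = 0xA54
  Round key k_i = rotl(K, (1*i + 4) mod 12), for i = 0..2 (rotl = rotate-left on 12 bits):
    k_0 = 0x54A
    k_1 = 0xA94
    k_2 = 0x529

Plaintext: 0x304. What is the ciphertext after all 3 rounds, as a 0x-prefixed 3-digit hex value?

s_0 = plaintext = 0x304
s_1 = Round(s_0, k_0) = 0x694
s_2 = Round(s_1, k_1) = 0xEAF
s_3 = Round(s_2, k_2) = 0x02F

0x02F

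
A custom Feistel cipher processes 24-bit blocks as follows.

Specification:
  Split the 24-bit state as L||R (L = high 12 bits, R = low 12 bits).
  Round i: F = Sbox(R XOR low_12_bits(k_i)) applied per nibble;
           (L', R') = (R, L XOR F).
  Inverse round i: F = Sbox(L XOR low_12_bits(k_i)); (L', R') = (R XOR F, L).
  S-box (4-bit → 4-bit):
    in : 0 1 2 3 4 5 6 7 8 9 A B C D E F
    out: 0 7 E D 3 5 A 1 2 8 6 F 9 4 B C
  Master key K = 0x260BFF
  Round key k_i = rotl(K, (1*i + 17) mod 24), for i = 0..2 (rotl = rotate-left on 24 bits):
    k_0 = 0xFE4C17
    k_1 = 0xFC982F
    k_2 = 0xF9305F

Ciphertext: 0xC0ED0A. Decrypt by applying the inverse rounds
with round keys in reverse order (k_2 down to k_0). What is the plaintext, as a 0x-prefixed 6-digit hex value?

0xC5C510

s_0 = ciphertext = 0xC0ED0A
s_1 = InvRound(s_0, k_2) = 0x45DC0E
s_2 = InvRound(s_1, k_1) = 0x51045D
s_3 = InvRound(s_2, k_0) = 0xC5C510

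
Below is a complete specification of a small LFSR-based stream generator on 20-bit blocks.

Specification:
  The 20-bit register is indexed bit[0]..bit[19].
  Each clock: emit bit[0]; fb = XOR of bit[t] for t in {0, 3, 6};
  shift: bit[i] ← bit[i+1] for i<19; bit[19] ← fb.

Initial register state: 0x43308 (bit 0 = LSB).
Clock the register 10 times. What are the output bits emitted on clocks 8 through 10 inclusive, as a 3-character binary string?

011

reg_0 = 0x43308
clock 1: out=0, reg = 0xA1984
clock 2: out=0, reg = 0x50CC2
clock 3: out=0, reg = 0xA8661
clock 4: out=1, reg = 0x54330
clock 5: out=0, reg = 0x2A198
clock 6: out=0, reg = 0x950CC
clock 7: out=0, reg = 0x4A866
clock 8: out=0, reg = 0xA5433
clock 9: out=1, reg = 0xD2A19
clock 10: out=1, reg = 0x6950C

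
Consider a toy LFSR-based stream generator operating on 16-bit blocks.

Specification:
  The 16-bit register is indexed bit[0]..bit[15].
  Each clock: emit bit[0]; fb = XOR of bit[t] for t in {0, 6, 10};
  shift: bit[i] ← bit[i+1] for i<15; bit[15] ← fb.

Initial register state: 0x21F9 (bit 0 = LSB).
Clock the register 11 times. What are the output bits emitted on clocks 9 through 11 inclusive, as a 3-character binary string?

100

reg_0 = 0x21F9
clock 1: out=1, reg = 0x10FC
clock 2: out=0, reg = 0x887E
clock 3: out=0, reg = 0xC43F
clock 4: out=1, reg = 0x621F
clock 5: out=1, reg = 0xB10F
clock 6: out=1, reg = 0xD887
clock 7: out=1, reg = 0xEC43
clock 8: out=1, reg = 0xF621
clock 9: out=1, reg = 0x7B10
clock 10: out=0, reg = 0x3D88
clock 11: out=0, reg = 0x9EC4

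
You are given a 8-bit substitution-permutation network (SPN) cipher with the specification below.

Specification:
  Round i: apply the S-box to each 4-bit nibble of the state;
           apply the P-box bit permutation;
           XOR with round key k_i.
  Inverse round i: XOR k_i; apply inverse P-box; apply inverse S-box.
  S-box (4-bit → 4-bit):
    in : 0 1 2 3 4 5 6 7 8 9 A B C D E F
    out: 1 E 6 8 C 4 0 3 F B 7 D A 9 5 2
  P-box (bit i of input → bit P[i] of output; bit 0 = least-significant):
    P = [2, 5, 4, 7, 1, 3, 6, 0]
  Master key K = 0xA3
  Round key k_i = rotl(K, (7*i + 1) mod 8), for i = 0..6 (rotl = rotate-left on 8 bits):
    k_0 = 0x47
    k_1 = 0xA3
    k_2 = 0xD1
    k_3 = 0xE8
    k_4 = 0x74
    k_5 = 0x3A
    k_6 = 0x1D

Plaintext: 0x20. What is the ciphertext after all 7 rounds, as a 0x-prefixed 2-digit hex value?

s_0 = plaintext = 0x20
s_1 = Round(s_0, k_0) = 0x0B
s_2 = Round(s_1, k_1) = 0x35
s_3 = Round(s_2, k_2) = 0xC0
s_4 = Round(s_3, k_3) = 0xE5
s_5 = Round(s_4, k_4) = 0x26
s_6 = Round(s_5, k_5) = 0x72
s_7 = Round(s_6, k_6) = 0x27

0x27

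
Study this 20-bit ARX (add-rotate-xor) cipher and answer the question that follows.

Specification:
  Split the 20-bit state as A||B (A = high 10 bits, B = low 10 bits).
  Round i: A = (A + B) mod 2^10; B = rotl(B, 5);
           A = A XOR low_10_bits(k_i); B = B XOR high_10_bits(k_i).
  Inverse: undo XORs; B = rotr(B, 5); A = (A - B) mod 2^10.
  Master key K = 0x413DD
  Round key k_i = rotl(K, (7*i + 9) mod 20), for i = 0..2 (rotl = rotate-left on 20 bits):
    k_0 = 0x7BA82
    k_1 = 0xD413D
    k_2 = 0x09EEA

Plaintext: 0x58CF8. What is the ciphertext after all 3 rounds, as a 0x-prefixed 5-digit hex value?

s_0 = plaintext = 0x58CF8
s_1 = Round(s_0, k_0) = 0x366E9
s_2 = Round(s_1, k_1) = 0xBFE67
s_3 = Round(s_2, k_2) = 0xE30D4

0xE30D4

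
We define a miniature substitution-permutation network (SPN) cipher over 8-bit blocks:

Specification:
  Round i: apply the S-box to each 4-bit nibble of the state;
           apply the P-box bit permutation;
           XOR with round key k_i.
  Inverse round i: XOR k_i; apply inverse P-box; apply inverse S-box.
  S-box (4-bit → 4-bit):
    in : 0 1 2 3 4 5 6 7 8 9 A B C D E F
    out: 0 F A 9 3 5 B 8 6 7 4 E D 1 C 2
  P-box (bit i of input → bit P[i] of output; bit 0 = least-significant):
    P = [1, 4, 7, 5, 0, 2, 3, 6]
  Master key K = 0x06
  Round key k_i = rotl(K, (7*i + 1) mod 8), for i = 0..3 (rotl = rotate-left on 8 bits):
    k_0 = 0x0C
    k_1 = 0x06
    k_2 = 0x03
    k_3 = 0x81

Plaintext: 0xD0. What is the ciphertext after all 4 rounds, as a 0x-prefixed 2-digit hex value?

0x7E

s_0 = plaintext = 0xD0
s_1 = Round(s_0, k_0) = 0x0D
s_2 = Round(s_1, k_1) = 0x04
s_3 = Round(s_2, k_2) = 0x11
s_4 = Round(s_3, k_3) = 0x7E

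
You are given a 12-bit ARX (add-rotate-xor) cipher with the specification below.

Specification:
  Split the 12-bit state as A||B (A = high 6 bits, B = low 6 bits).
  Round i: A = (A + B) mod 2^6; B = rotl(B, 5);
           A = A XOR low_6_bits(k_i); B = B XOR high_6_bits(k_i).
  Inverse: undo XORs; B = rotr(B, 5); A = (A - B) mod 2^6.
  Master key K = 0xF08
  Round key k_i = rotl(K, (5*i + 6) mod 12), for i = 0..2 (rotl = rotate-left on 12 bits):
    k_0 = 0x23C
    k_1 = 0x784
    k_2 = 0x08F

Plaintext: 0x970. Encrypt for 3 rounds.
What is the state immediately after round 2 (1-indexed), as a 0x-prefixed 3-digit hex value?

0xF56

s_0 = plaintext = 0x970
s_1 = Round(s_0, k_0) = 0xA50
s_2 = Round(s_1, k_1) = 0xF56
s_3 = Round(s_2, k_2) = 0x709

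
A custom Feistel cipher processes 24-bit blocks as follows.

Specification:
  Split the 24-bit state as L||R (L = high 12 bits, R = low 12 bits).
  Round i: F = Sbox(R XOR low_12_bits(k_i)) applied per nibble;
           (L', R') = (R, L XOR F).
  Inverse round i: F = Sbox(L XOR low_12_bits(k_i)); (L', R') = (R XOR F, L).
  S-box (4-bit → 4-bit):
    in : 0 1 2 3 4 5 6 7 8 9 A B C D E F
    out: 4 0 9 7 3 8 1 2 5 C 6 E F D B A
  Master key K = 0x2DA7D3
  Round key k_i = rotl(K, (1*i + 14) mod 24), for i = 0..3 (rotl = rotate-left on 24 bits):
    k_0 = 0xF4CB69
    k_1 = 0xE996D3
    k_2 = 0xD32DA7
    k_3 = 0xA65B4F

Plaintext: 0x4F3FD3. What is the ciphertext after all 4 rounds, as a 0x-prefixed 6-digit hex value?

0xE4D76B

s_0 = plaintext = 0x4F3FD3
s_1 = Round(s_0, k_0) = 0xFD3715
s_2 = Round(s_1, k_1) = 0x715F22
s_3 = Round(s_2, k_2) = 0xF22E4D
s_4 = Round(s_3, k_3) = 0xE4D76B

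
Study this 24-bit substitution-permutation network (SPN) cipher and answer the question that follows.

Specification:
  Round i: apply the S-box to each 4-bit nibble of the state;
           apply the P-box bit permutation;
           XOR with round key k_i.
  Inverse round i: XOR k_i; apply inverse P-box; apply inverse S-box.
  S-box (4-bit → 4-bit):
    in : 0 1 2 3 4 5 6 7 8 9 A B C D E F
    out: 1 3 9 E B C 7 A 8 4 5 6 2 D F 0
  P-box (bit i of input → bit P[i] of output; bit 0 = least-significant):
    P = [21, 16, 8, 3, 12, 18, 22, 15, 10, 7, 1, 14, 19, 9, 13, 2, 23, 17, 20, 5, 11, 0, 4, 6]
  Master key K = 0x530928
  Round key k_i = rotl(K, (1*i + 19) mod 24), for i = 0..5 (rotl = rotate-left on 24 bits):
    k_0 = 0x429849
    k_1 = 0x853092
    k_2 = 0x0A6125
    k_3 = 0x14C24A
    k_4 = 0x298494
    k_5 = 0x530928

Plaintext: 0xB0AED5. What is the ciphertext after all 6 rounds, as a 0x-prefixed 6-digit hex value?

0x6118AD

s_0 = plaintext = 0xB0AED5
s_1 = Round(s_0, k_0) = 0x8A6DD2
s_2 = Round(s_1, k_1) = 0x7DC6D8
s_3 = Round(s_2, k_2) = 0xDAF7CE
s_4 = Round(s_3, k_3) = 0xA18B92
s_5 = Round(s_4, k_4) = 0xCB8C0A
s_6 = Round(s_5, k_5) = 0x6118AD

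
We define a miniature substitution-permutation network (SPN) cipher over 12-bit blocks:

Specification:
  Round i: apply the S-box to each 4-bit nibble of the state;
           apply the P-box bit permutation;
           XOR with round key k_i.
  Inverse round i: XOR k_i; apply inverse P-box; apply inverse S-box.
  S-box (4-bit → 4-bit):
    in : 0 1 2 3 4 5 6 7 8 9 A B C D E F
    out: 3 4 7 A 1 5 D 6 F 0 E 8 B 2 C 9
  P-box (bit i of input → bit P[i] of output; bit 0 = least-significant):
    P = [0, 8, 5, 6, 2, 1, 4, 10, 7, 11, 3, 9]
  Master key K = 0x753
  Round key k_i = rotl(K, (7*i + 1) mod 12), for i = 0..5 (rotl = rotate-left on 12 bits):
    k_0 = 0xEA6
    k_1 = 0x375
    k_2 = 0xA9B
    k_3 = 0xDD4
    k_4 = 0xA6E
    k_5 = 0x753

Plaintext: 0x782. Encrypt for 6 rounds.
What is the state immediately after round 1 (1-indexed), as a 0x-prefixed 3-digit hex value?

s_0 = plaintext = 0x782
s_1 = Round(s_0, k_0) = 0x399
s_2 = Round(s_1, k_1) = 0x975
s_3 = Round(s_2, k_2) = 0xAA8
s_4 = Round(s_3, k_3) = 0x2AF
s_5 = Round(s_4, k_4) = 0x6B5
s_6 = Round(s_5, k_5) = 0x1FA

0x399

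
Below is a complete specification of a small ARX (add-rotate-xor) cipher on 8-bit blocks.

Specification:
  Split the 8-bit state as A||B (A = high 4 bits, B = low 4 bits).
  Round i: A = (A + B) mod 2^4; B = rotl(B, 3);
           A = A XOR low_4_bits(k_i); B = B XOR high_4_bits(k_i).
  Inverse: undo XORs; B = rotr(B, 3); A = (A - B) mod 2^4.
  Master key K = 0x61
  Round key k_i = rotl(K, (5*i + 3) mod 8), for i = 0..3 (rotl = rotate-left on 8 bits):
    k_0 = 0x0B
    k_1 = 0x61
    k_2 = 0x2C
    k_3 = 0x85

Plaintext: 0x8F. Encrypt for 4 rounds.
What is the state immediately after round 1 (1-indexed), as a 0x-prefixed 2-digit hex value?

0xCF

s_0 = plaintext = 0x8F
s_1 = Round(s_0, k_0) = 0xCF
s_2 = Round(s_1, k_1) = 0xA9
s_3 = Round(s_2, k_2) = 0xFE
s_4 = Round(s_3, k_3) = 0x8F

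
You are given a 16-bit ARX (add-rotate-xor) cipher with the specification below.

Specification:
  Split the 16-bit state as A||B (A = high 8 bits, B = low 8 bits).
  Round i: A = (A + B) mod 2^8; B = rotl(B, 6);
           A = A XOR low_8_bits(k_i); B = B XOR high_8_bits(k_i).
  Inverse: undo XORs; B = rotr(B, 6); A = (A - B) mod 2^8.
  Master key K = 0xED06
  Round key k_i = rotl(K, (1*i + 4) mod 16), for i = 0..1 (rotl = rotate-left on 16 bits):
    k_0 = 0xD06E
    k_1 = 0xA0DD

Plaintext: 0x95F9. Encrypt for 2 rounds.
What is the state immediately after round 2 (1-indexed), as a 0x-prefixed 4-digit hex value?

s_0 = plaintext = 0x95F9
s_1 = Round(s_0, k_0) = 0xE0AE
s_2 = Round(s_1, k_1) = 0x530B

0x530B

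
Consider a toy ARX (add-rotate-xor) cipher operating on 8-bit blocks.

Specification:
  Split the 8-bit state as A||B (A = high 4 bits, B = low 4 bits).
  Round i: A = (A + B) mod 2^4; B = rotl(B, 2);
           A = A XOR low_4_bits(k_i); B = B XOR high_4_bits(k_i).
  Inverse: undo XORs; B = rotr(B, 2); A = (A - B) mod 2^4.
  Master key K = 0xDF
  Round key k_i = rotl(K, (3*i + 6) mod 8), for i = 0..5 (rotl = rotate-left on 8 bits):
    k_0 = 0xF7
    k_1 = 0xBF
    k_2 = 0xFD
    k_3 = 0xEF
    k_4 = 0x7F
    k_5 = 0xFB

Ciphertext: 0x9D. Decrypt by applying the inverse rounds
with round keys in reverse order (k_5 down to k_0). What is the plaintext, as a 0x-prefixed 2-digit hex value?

s_0 = ciphertext = 0x9D
s_1 = InvRound(s_0, k_5) = 0xA8
s_2 = InvRound(s_1, k_4) = 0x6F
s_3 = InvRound(s_2, k_3) = 0x54
s_4 = InvRound(s_3, k_2) = 0xAE
s_5 = InvRound(s_4, k_1) = 0x05
s_6 = InvRound(s_5, k_0) = 0xDA

0xDA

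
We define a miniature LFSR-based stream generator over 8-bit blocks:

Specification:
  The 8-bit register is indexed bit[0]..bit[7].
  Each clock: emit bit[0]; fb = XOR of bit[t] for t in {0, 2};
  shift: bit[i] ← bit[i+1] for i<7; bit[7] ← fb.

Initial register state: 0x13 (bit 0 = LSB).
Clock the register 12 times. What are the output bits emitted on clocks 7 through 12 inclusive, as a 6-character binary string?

001110

reg_0 = 0x13
clock 1: out=1, reg = 0x89
clock 2: out=1, reg = 0xC4
clock 3: out=0, reg = 0xE2
clock 4: out=0, reg = 0x71
clock 5: out=1, reg = 0xB8
clock 6: out=0, reg = 0x5C
clock 7: out=0, reg = 0xAE
clock 8: out=0, reg = 0xD7
clock 9: out=1, reg = 0x6B
clock 10: out=1, reg = 0xB5
clock 11: out=1, reg = 0x5A
clock 12: out=0, reg = 0x2D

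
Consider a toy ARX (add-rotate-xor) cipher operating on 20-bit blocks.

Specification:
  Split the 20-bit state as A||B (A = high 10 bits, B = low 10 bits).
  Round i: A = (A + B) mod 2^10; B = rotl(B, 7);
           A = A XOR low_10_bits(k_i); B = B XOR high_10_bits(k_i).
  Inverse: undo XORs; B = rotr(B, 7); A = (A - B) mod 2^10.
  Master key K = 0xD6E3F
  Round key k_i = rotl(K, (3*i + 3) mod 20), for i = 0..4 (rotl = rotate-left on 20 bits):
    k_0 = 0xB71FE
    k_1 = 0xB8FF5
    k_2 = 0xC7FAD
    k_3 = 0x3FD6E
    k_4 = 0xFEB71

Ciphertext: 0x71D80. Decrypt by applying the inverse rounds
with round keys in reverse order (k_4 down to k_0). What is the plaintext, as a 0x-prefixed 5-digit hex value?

0xF312B

s_0 = ciphertext = 0x71D80
s_1 = InvRound(s_0, k_4) = 0xB8BD4
s_2 = InvRound(s_1, k_3) = 0x8B95E
s_3 = InvRound(s_2, k_2) = 0xDDE0C
s_4 = InvRound(s_3, k_1) = 0x42779
s_5 = InvRound(s_4, k_0) = 0xF312B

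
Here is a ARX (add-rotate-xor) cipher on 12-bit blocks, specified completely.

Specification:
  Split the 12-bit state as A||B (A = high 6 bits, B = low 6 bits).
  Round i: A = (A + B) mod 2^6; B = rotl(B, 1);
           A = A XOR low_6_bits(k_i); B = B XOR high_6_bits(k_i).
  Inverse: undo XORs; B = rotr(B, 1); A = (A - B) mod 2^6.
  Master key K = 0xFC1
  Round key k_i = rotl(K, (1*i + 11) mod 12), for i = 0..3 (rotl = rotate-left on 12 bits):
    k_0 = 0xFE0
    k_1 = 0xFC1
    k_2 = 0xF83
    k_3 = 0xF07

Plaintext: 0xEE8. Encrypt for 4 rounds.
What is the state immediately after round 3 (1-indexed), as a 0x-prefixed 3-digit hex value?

0x47B

s_0 = plaintext = 0xEE8
s_1 = Round(s_0, k_0) = 0x0EE
s_2 = Round(s_1, k_1) = 0xC22
s_3 = Round(s_2, k_2) = 0x47B
s_4 = Round(s_3, k_3) = 0x2CB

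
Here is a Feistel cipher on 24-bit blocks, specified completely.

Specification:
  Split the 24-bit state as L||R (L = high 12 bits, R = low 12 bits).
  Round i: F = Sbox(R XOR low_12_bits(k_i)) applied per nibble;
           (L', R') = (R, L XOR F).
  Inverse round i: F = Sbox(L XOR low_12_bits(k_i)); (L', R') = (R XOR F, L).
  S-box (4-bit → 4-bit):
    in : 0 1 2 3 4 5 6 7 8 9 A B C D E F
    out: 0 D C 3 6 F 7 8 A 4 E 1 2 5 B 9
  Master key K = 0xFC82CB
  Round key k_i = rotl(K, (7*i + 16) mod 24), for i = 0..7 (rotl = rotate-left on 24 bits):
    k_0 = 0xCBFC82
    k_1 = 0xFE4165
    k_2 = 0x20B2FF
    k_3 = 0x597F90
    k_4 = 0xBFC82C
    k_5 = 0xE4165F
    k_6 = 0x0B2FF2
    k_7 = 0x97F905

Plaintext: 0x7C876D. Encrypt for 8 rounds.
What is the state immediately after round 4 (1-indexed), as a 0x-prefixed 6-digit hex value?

0x317D13

s_0 = plaintext = 0x7C876D
s_1 = Round(s_0, k_0) = 0x76D671
s_2 = Round(s_1, k_1) = 0x671FBB
s_3 = Round(s_2, k_2) = 0xFBB317
s_4 = Round(s_3, k_3) = 0x317D13
s_5 = Round(s_4, k_4) = 0xD13C2E
s_6 = Round(s_5, k_5) = 0xC2E39E
s_7 = Round(s_6, k_6) = 0x39EE5C
s_8 = Round(s_7, k_7) = 0xE5CB6A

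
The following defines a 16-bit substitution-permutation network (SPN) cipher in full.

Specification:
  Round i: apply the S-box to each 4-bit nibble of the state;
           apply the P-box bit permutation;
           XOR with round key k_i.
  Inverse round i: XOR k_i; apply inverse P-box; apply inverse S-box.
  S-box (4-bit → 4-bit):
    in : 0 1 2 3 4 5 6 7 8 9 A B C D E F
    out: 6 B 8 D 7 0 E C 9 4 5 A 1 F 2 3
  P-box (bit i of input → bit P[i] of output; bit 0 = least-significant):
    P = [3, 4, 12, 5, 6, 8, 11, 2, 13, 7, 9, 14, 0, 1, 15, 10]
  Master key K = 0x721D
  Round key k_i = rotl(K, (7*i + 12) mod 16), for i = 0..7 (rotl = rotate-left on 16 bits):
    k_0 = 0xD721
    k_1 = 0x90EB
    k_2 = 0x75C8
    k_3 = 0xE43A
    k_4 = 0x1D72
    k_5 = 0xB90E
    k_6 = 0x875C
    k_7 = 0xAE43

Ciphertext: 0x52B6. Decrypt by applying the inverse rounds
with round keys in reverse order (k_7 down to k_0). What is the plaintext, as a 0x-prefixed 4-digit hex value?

0x8201

s_0 = ciphertext = 0x52B6
s_1 = InvRound(s_0, k_7) = 0x3136
s_2 = InvRound(s_1, k_6) = 0x6AC3
s_3 = InvRound(s_2, k_5) = 0xA61A
s_4 = InvRound(s_3, k_4) = 0x9A43
s_5 = InvRound(s_4, k_3) = 0x83AD
s_6 = InvRound(s_5, k_2) = 0x3387
s_7 = InvRound(s_6, k_1) = 0x9A18
s_8 = InvRound(s_7, k_0) = 0x8201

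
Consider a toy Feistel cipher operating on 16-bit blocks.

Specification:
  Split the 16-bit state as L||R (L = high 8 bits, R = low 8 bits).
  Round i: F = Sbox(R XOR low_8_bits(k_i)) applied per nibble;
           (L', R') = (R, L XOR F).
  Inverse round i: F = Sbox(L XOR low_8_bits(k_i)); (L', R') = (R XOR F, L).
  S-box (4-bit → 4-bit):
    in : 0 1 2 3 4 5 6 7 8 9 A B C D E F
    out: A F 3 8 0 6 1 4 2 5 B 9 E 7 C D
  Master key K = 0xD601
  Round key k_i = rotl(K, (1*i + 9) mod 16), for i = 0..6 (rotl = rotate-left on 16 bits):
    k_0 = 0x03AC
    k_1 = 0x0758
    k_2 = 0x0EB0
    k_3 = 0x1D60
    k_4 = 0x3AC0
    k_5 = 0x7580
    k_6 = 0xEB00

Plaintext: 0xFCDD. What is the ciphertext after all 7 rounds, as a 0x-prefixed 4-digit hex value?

s_0 = plaintext = 0xFCDD
s_1 = Round(s_0, k_0) = 0xDDB3
s_2 = Round(s_1, k_1) = 0xB314
s_3 = Round(s_2, k_2) = 0x1403
s_4 = Round(s_3, k_3) = 0x030C
s_5 = Round(s_4, k_4) = 0x0CED
s_6 = Round(s_5, k_5) = 0xED1B
s_7 = Round(s_6, k_6) = 0x1B14

0x1B14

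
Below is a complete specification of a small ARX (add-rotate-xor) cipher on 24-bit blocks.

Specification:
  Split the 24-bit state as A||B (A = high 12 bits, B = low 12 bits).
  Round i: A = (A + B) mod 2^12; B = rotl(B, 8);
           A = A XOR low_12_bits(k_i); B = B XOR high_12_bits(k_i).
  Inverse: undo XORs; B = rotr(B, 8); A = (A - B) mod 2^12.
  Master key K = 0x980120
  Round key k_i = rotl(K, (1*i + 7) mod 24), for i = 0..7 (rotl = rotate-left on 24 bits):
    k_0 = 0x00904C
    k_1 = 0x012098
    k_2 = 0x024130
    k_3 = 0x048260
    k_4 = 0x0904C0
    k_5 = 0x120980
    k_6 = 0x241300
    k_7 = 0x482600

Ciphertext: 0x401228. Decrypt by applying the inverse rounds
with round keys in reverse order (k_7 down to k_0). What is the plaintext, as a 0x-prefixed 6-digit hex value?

0xB0C964

s_0 = ciphertext = 0x401228
s_1 = InvRound(s_0, k_7) = 0x75BAA6
s_2 = InvRound(s_1, k_6) = 0x5E3E78
s_3 = InvRound(s_2, k_5) = 0x6D458F
s_4 = InvRound(s_3, k_4) = 0x01F1F5
s_5 = InvRound(s_4, k_3) = 0x6AEBD1
s_6 = InvRound(s_5, k_2) = 0x843F5B
s_7 = InvRound(s_6, k_1) = 0x43C49F
s_8 = InvRound(s_7, k_0) = 0xB0C964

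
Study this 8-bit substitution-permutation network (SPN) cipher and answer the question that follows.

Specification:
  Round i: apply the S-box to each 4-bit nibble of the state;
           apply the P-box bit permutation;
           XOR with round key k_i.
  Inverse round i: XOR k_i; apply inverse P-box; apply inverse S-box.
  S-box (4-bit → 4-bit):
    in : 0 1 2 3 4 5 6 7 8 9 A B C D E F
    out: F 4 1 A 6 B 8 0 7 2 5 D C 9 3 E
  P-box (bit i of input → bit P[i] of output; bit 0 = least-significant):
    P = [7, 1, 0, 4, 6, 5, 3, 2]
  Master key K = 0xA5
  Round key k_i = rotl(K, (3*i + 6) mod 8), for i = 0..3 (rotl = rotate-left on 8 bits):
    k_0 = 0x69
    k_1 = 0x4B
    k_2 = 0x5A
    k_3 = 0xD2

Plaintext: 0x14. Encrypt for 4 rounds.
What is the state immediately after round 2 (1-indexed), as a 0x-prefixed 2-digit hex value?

s_0 = plaintext = 0x14
s_1 = Round(s_0, k_0) = 0x62
s_2 = Round(s_1, k_1) = 0xCF
s_3 = Round(s_2, k_2) = 0x45
s_4 = Round(s_3, k_3) = 0x68

0xCF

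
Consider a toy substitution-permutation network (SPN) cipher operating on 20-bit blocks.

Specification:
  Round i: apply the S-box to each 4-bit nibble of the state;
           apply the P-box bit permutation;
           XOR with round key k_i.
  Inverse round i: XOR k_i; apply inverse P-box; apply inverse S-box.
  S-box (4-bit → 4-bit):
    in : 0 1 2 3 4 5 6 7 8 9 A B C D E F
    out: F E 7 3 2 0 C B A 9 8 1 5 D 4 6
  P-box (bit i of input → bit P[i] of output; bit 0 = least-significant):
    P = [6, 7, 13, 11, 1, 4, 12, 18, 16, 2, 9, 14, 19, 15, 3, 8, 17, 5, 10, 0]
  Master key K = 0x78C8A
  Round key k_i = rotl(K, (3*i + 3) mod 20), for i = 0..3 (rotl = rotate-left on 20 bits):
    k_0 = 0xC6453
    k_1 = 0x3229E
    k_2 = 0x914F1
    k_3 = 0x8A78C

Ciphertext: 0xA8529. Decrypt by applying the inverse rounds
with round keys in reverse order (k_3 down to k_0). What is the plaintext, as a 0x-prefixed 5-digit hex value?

0x6074F

s_0 = ciphertext = 0xA8529
s_1 = InvRound(s_0, k_3) = 0x75F5F
s_2 = InvRound(s_1, k_2) = 0x3D198
s_3 = InvRound(s_2, k_1) = 0x581CE
s_4 = InvRound(s_3, k_0) = 0x6074F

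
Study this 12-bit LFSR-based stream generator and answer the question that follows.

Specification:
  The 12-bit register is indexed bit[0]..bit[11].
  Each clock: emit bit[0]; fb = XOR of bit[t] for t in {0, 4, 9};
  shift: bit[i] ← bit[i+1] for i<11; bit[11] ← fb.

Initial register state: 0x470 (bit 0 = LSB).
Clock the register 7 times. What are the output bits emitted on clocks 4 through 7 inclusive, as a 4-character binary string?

reg_0 = 0x470
clock 1: out=0, reg = 0xA38
clock 2: out=0, reg = 0x51C
clock 3: out=0, reg = 0xA8E
clock 4: out=0, reg = 0xD47
clock 5: out=1, reg = 0xEA3
clock 6: out=1, reg = 0x751
clock 7: out=1, reg = 0xBA8

0111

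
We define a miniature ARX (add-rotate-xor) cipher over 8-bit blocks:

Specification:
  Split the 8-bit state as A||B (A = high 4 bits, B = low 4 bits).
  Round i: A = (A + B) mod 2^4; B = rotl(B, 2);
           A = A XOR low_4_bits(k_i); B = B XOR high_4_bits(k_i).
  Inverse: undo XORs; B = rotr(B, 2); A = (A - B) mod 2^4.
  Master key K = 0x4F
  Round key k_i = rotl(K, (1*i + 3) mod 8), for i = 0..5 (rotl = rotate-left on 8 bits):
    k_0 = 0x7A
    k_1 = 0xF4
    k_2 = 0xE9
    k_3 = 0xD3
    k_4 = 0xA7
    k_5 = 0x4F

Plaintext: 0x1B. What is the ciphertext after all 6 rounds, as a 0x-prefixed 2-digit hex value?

s_0 = plaintext = 0x1B
s_1 = Round(s_0, k_0) = 0x69
s_2 = Round(s_1, k_1) = 0xB9
s_3 = Round(s_2, k_2) = 0xD8
s_4 = Round(s_3, k_3) = 0x6F
s_5 = Round(s_4, k_4) = 0x25
s_6 = Round(s_5, k_5) = 0x81

0x81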